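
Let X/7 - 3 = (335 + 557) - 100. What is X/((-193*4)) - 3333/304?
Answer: -1066209/58672 ≈ -18.172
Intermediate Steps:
X = 5565 (X = 21 + 7*((335 + 557) - 100) = 21 + 7*(892 - 100) = 21 + 7*792 = 21 + 5544 = 5565)
X/((-193*4)) - 3333/304 = 5565/((-193*4)) - 3333/304 = 5565/(-772) - 3333*1/304 = 5565*(-1/772) - 3333/304 = -5565/772 - 3333/304 = -1066209/58672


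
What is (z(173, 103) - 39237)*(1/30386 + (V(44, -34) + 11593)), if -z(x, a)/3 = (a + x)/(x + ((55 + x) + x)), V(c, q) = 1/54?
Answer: -17851562528356463/39243519 ≈ -4.5489e+8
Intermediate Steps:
V(c, q) = 1/54
z(x, a) = -3*(a + x)/(55 + 3*x) (z(x, a) = -3*(a + x)/(x + ((55 + x) + x)) = -3*(a + x)/(x + (55 + 2*x)) = -3*(a + x)/(55 + 3*x))
(z(173, 103) - 39237)*(1/30386 + (V(44, -34) + 11593)) = (3*(-1*103 - 1*173)/(55 + 3*173) - 39237)*(1/30386 + (1/54 + 11593)) = (3*(-103 - 173)/(55 + 519) - 39237)*(1/30386 + 626023/54) = (3*(-276)/574 - 39237)*(4755583733/410211) = (3*(1/574)*(-276) - 39237)*(4755583733/410211) = (-414/287 - 39237)*(4755583733/410211) = -11261433/287*4755583733/410211 = -17851562528356463/39243519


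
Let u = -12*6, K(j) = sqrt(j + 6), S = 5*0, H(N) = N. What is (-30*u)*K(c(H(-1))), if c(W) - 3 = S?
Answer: 6480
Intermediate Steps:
S = 0
c(W) = 3 (c(W) = 3 + 0 = 3)
K(j) = sqrt(6 + j)
u = -72
(-30*u)*K(c(H(-1))) = (-30*(-72))*sqrt(6 + 3) = 2160*sqrt(9) = 2160*3 = 6480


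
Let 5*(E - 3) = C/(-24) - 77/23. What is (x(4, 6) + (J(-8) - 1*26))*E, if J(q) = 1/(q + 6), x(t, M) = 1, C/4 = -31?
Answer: -39457/460 ≈ -85.776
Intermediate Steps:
C = -124 (C = 4*(-31) = -124)
J(q) = 1/(6 + q)
E = 2321/690 (E = 3 + (-124/(-24) - 77/23)/5 = 3 + (-124*(-1/24) - 77*1/23)/5 = 3 + (31/6 - 77/23)/5 = 3 + (⅕)*(251/138) = 3 + 251/690 = 2321/690 ≈ 3.3638)
(x(4, 6) + (J(-8) - 1*26))*E = (1 + (1/(6 - 8) - 1*26))*(2321/690) = (1 + (1/(-2) - 26))*(2321/690) = (1 + (-½ - 26))*(2321/690) = (1 - 53/2)*(2321/690) = -51/2*2321/690 = -39457/460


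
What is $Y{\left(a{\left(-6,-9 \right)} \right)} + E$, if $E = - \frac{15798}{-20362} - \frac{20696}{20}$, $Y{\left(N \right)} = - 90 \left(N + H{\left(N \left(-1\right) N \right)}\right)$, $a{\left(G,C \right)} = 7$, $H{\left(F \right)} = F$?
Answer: $\frac{139783901}{50905} \approx 2746.0$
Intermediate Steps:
$Y{\left(N \right)} = - 90 N + 90 N^{2}$ ($Y{\left(N \right)} = - 90 \left(N + N \left(-1\right) N\right) = - 90 \left(N + - N N\right) = - 90 \left(N - N^{2}\right) = - 90 N + 90 N^{2}$)
$E = - \frac{52636999}{50905}$ ($E = \left(-15798\right) \left(- \frac{1}{20362}\right) - \frac{5174}{5} = \frac{7899}{10181} - \frac{5174}{5} = - \frac{52636999}{50905} \approx -1034.0$)
$Y{\left(a{\left(-6,-9 \right)} \right)} + E = 90 \cdot 7 \left(-1 + 7\right) - \frac{52636999}{50905} = 90 \cdot 7 \cdot 6 - \frac{52636999}{50905} = 3780 - \frac{52636999}{50905} = \frac{139783901}{50905}$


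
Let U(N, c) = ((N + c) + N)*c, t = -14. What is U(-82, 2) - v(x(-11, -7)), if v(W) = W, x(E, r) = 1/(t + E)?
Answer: -8099/25 ≈ -323.96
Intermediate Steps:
U(N, c) = c*(c + 2*N) (U(N, c) = (c + 2*N)*c = c*(c + 2*N))
x(E, r) = 1/(-14 + E)
U(-82, 2) - v(x(-11, -7)) = 2*(2 + 2*(-82)) - 1/(-14 - 11) = 2*(2 - 164) - 1/(-25) = 2*(-162) - 1*(-1/25) = -324 + 1/25 = -8099/25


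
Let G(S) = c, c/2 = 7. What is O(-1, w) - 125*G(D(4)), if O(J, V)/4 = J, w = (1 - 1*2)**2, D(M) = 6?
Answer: -1754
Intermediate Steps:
c = 14 (c = 2*7 = 14)
G(S) = 14
w = 1 (w = (1 - 2)**2 = (-1)**2 = 1)
O(J, V) = 4*J
O(-1, w) - 125*G(D(4)) = 4*(-1) - 125*14 = -4 - 1750 = -1754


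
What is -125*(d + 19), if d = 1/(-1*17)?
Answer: -40250/17 ≈ -2367.6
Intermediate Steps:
d = -1/17 (d = 1/(-17) = -1/17 ≈ -0.058824)
-125*(d + 19) = -125*(-1/17 + 19) = -125*322/17 = -40250/17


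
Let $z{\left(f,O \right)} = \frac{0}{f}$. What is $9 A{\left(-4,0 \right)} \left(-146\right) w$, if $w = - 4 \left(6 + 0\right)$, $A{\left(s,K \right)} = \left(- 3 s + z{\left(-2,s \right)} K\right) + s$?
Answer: $252288$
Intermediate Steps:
$z{\left(f,O \right)} = 0$
$A{\left(s,K \right)} = - 2 s$ ($A{\left(s,K \right)} = \left(- 3 s + 0 K\right) + s = \left(- 3 s + 0\right) + s = - 3 s + s = - 2 s$)
$w = -24$ ($w = \left(-4\right) 6 = -24$)
$9 A{\left(-4,0 \right)} \left(-146\right) w = 9 \left(\left(-2\right) \left(-4\right)\right) \left(-146\right) \left(-24\right) = 9 \cdot 8 \left(-146\right) \left(-24\right) = 72 \left(-146\right) \left(-24\right) = \left(-10512\right) \left(-24\right) = 252288$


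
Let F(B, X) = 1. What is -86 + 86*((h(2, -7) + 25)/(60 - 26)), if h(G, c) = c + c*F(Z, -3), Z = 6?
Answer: -989/17 ≈ -58.176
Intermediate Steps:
h(G, c) = 2*c (h(G, c) = c + c*1 = c + c = 2*c)
-86 + 86*((h(2, -7) + 25)/(60 - 26)) = -86 + 86*((2*(-7) + 25)/(60 - 26)) = -86 + 86*((-14 + 25)/34) = -86 + 86*(11*(1/34)) = -86 + 86*(11/34) = -86 + 473/17 = -989/17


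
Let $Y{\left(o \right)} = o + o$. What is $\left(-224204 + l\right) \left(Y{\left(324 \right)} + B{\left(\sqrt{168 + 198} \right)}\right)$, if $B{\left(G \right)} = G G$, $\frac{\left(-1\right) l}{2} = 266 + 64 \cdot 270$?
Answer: $-262926144$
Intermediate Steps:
$l = -35092$ ($l = - 2 \left(266 + 64 \cdot 270\right) = - 2 \left(266 + 17280\right) = \left(-2\right) 17546 = -35092$)
$B{\left(G \right)} = G^{2}$
$Y{\left(o \right)} = 2 o$
$\left(-224204 + l\right) \left(Y{\left(324 \right)} + B{\left(\sqrt{168 + 198} \right)}\right) = \left(-224204 - 35092\right) \left(2 \cdot 324 + \left(\sqrt{168 + 198}\right)^{2}\right) = - 259296 \left(648 + \left(\sqrt{366}\right)^{2}\right) = - 259296 \left(648 + 366\right) = \left(-259296\right) 1014 = -262926144$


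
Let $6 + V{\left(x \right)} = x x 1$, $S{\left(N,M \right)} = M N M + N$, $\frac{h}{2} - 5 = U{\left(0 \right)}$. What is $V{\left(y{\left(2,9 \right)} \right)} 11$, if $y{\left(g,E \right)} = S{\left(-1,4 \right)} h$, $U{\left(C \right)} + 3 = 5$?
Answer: $623018$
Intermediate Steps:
$U{\left(C \right)} = 2$ ($U{\left(C \right)} = -3 + 5 = 2$)
$h = 14$ ($h = 10 + 2 \cdot 2 = 10 + 4 = 14$)
$S{\left(N,M \right)} = N + N M^{2}$ ($S{\left(N,M \right)} = N M^{2} + N = N + N M^{2}$)
$y{\left(g,E \right)} = -238$ ($y{\left(g,E \right)} = - (1 + 4^{2}) 14 = - (1 + 16) 14 = \left(-1\right) 17 \cdot 14 = \left(-17\right) 14 = -238$)
$V{\left(x \right)} = -6 + x^{2}$ ($V{\left(x \right)} = -6 + x x 1 = -6 + x^{2} \cdot 1 = -6 + x^{2}$)
$V{\left(y{\left(2,9 \right)} \right)} 11 = \left(-6 + \left(-238\right)^{2}\right) 11 = \left(-6 + 56644\right) 11 = 56638 \cdot 11 = 623018$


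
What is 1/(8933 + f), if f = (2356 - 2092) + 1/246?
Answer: 246/2262463 ≈ 0.00010873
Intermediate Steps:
f = 64945/246 (f = 264 + 1/246 = 64945/246 ≈ 264.00)
1/(8933 + f) = 1/(8933 + 64945/246) = 1/(2262463/246) = 246/2262463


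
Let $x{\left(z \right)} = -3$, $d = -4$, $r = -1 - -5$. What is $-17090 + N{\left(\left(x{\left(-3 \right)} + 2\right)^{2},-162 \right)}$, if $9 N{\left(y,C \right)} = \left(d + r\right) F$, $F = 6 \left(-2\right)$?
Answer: $-17090$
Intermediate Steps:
$r = 4$ ($r = -1 + 5 = 4$)
$F = -12$
$N{\left(y,C \right)} = 0$ ($N{\left(y,C \right)} = \frac{\left(-4 + 4\right) \left(-12\right)}{9} = \frac{0 \left(-12\right)}{9} = \frac{1}{9} \cdot 0 = 0$)
$-17090 + N{\left(\left(x{\left(-3 \right)} + 2\right)^{2},-162 \right)} = -17090 + 0 = -17090$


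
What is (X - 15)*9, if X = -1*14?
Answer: -261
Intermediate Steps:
X = -14
(X - 15)*9 = (-14 - 15)*9 = -29*9 = -261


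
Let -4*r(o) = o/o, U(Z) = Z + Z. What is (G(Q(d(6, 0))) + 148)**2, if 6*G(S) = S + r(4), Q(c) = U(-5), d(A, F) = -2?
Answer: 12327121/576 ≈ 21401.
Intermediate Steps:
U(Z) = 2*Z
Q(c) = -10 (Q(c) = 2*(-5) = -10)
r(o) = -1/4 (r(o) = -o/(4*o) = -1/4*1 = -1/4)
G(S) = -1/24 + S/6 (G(S) = (S - 1/4)/6 = (-1/4 + S)/6 = -1/24 + S/6)
(G(Q(d(6, 0))) + 148)**2 = ((-1/24 + (1/6)*(-10)) + 148)**2 = ((-1/24 - 5/3) + 148)**2 = (-41/24 + 148)**2 = (3511/24)**2 = 12327121/576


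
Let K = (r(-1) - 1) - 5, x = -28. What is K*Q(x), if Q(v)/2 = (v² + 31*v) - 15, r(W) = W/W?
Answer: 990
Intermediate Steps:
r(W) = 1
Q(v) = -30 + 2*v² + 62*v (Q(v) = 2*((v² + 31*v) - 15) = 2*(-15 + v² + 31*v) = -30 + 2*v² + 62*v)
K = -5 (K = (1 - 1) - 5 = 0 - 5 = -5)
K*Q(x) = -5*(-30 + 2*(-28)² + 62*(-28)) = -5*(-30 + 2*784 - 1736) = -5*(-30 + 1568 - 1736) = -5*(-198) = 990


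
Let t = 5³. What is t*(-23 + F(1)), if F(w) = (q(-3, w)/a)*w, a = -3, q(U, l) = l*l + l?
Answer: -8875/3 ≈ -2958.3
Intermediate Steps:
q(U, l) = l + l² (q(U, l) = l² + l = l + l²)
t = 125
F(w) = -w²*(1 + w)/3 (F(w) = ((w*(1 + w))/(-3))*w = ((w*(1 + w))*(-⅓))*w = (-w*(1 + w)/3)*w = -w²*(1 + w)/3)
t*(-23 + F(1)) = 125*(-23 + (⅓)*1²*(-1 - 1*1)) = 125*(-23 + (⅓)*1*(-1 - 1)) = 125*(-23 + (⅓)*1*(-2)) = 125*(-23 - ⅔) = 125*(-71/3) = -8875/3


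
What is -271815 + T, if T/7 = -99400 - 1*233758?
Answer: -2603921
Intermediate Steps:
T = -2332106 (T = 7*(-99400 - 1*233758) = 7*(-99400 - 233758) = 7*(-333158) = -2332106)
-271815 + T = -271815 - 2332106 = -2603921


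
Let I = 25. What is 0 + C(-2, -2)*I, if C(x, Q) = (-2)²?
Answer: 100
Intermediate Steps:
C(x, Q) = 4
0 + C(-2, -2)*I = 0 + 4*25 = 0 + 100 = 100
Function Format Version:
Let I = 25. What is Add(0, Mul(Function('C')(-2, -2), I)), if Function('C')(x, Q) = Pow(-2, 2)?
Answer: 100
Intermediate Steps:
Function('C')(x, Q) = 4
Add(0, Mul(Function('C')(-2, -2), I)) = Add(0, Mul(4, 25)) = Add(0, 100) = 100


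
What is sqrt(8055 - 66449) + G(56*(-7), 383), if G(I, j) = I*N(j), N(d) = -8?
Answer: 3136 + I*sqrt(58394) ≈ 3136.0 + 241.65*I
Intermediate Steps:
G(I, j) = -8*I (G(I, j) = I*(-8) = -8*I)
sqrt(8055 - 66449) + G(56*(-7), 383) = sqrt(8055 - 66449) - 448*(-7) = sqrt(-58394) - 8*(-392) = I*sqrt(58394) + 3136 = 3136 + I*sqrt(58394)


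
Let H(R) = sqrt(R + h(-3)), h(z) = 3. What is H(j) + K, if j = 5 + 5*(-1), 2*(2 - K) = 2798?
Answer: -1397 + sqrt(3) ≈ -1395.3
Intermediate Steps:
K = -1397 (K = 2 - 1/2*2798 = 2 - 1399 = -1397)
j = 0 (j = 5 - 5 = 0)
H(R) = sqrt(3 + R) (H(R) = sqrt(R + 3) = sqrt(3 + R))
H(j) + K = sqrt(3 + 0) - 1397 = sqrt(3) - 1397 = -1397 + sqrt(3)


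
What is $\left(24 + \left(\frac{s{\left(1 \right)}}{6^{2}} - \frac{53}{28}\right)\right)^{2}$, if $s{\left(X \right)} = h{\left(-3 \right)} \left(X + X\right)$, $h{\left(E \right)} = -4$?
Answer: $\frac{30415225}{63504} \approx 478.95$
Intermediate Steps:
$s{\left(X \right)} = - 8 X$ ($s{\left(X \right)} = - 4 \left(X + X\right) = - 4 \cdot 2 X = - 8 X$)
$\left(24 + \left(\frac{s{\left(1 \right)}}{6^{2}} - \frac{53}{28}\right)\right)^{2} = \left(24 - \left(\frac{53}{28} - \frac{\left(-8\right) 1}{6^{2}}\right)\right)^{2} = \left(24 - \left(\frac{53}{28} + \frac{8}{36}\right)\right)^{2} = \left(24 - \frac{533}{252}\right)^{2} = \left(\frac{5515}{252}\right)^{2} = \frac{30415225}{63504}$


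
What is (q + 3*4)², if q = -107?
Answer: 9025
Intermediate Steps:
(q + 3*4)² = (-107 + 3*4)² = (-107 + 12)² = (-95)² = 9025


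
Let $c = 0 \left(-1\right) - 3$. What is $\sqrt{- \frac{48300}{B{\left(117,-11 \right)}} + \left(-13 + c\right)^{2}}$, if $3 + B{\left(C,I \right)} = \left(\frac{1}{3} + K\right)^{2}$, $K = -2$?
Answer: $\sqrt{217606} \approx 466.48$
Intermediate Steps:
$c = -3$ ($c = 0 - 3 = -3$)
$B{\left(C,I \right)} = - \frac{2}{9}$ ($B{\left(C,I \right)} = -3 + \left(\frac{1}{3} - 2\right)^{2} = -3 + \left(- \frac{5}{3}\right)^{2} = -3 + \frac{25}{9} = - \frac{2}{9}$)
$\sqrt{- \frac{48300}{B{\left(117,-11 \right)}} + \left(-13 + c\right)^{2}} = \sqrt{- \frac{48300}{- \frac{2}{9}} + \left(-13 - 3\right)^{2}} = \sqrt{\left(-48300\right) \left(- \frac{9}{2}\right) + \left(-16\right)^{2}} = \sqrt{217350 + 256} = \sqrt{217606}$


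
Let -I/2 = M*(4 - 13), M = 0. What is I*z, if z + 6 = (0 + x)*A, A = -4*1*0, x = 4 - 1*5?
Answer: 0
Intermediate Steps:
x = -1 (x = 4 - 5 = -1)
A = 0 (A = -4*0 = 0)
I = 0 (I = -0*(4 - 13) = -0*(-9) = -2*0 = 0)
z = -6 (z = -6 + (0 - 1)*0 = -6 - 1*0 = -6 + 0 = -6)
I*z = 0*(-6) = 0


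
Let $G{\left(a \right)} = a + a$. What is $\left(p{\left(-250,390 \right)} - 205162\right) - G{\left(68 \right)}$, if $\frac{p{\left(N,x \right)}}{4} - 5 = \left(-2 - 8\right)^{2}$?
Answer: $-204878$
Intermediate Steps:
$p{\left(N,x \right)} = 420$ ($p{\left(N,x \right)} = 20 + 4 \left(-2 - 8\right)^{2} = 20 + 4 \left(-10\right)^{2} = 20 + 4 \cdot 100 = 20 + 400 = 420$)
$G{\left(a \right)} = 2 a$
$\left(p{\left(-250,390 \right)} - 205162\right) - G{\left(68 \right)} = \left(420 - 205162\right) - 2 \cdot 68 = -204742 - 136 = -204878$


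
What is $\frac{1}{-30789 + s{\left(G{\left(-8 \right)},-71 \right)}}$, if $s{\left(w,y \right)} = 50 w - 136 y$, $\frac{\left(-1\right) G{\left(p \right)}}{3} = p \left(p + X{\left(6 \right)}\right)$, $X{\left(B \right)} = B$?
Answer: $- \frac{1}{23533} \approx -4.2494 \cdot 10^{-5}$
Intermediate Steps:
$G{\left(p \right)} = - 3 p \left(6 + p\right)$ ($G{\left(p \right)} = - 3 p \left(p + 6\right) = - 3 p \left(6 + p\right)$)
$s{\left(w,y \right)} = - 136 y + 50 w$
$\frac{1}{-30789 + s{\left(G{\left(-8 \right)},-71 \right)}} = \frac{1}{-30789 + \left(\left(-136\right) \left(-71\right) + 50 \left(\left(-3\right) \left(-8\right) \left(6 - 8\right)\right)\right)} = \frac{1}{-30789 + \left(9656 + 50 \left(\left(-3\right) \left(-8\right) \left(-2\right)\right)\right)} = \frac{1}{-30789 + \left(9656 + 50 \left(-48\right)\right)} = \frac{1}{-30789 + \left(9656 - 2400\right)} = \frac{1}{-30789 + 7256} = \frac{1}{-23533} = - \frac{1}{23533}$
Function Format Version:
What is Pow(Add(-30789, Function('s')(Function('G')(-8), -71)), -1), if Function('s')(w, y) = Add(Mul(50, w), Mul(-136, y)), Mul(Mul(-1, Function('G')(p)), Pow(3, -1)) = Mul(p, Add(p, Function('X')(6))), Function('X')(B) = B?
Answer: Rational(-1, 23533) ≈ -4.2494e-5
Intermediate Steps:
Function('G')(p) = Mul(-3, p, Add(6, p)) (Function('G')(p) = Mul(-3, Mul(p, Add(p, 6))) = Mul(-3, Mul(p, Add(6, p))) = Mul(-3, p, Add(6, p)))
Function('s')(w, y) = Add(Mul(-136, y), Mul(50, w))
Pow(Add(-30789, Function('s')(Function('G')(-8), -71)), -1) = Pow(Add(-30789, Add(Mul(-136, -71), Mul(50, Mul(-3, -8, Add(6, -8))))), -1) = Pow(Add(-30789, Add(9656, Mul(50, Mul(-3, -8, -2)))), -1) = Pow(Add(-30789, Add(9656, Mul(50, -48))), -1) = Pow(Add(-30789, Add(9656, -2400)), -1) = Pow(Add(-30789, 7256), -1) = Pow(-23533, -1) = Rational(-1, 23533)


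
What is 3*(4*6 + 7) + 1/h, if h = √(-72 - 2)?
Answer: 93 - I*√74/74 ≈ 93.0 - 0.11625*I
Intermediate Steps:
h = I*√74 (h = √(-74) = I*√74 ≈ 8.6023*I)
3*(4*6 + 7) + 1/h = 3*(4*6 + 7) + 1/(I*√74) = 3*(24 + 7) - I*√74/74 = 3*31 - I*√74/74 = 93 - I*√74/74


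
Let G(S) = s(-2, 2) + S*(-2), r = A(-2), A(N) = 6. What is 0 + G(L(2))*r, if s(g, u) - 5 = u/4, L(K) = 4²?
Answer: -159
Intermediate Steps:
L(K) = 16
r = 6
s(g, u) = 5 + u/4
G(S) = 11/2 - 2*S (G(S) = (5 + (¼)*2) + S*(-2) = (5 + ½) - 2*S = 11/2 - 2*S)
0 + G(L(2))*r = 0 + (11/2 - 2*16)*6 = 0 + (11/2 - 32)*6 = 0 - 53/2*6 = 0 - 159 = -159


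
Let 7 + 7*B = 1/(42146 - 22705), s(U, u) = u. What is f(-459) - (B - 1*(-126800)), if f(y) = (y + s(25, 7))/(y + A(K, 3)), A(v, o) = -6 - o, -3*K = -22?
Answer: -2018900997307/15922179 ≈ -1.2680e+5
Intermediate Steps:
K = 22/3 (K = -⅓*(-22) = 22/3 ≈ 7.3333)
B = -136086/136087 (B = -1 + 1/(7*(42146 - 22705)) = -1 + (⅐)/19441 = -1 + (⅐)*(1/19441) = -1 + 1/136087 = -136086/136087 ≈ -0.99999)
f(y) = (7 + y)/(-9 + y) (f(y) = (y + 7)/(y + (-6 - 1*3)) = (7 + y)/(y + (-6 - 3)) = (7 + y)/(y - 9) = (7 + y)/(-9 + y))
f(-459) - (B - 1*(-126800)) = (7 - 459)/(-9 - 459) - (-136086/136087 - 1*(-126800)) = -452/(-468) - (-136086/136087 + 126800) = -1/468*(-452) - 1*17255695514/136087 = 113/117 - 17255695514/136087 = -2018900997307/15922179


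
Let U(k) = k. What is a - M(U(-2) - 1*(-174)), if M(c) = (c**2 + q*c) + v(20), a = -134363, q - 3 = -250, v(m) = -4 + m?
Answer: -121479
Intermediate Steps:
q = -247 (q = 3 - 250 = -247)
M(c) = 16 + c**2 - 247*c (M(c) = (c**2 - 247*c) + (-4 + 20) = (c**2 - 247*c) + 16 = 16 + c**2 - 247*c)
a - M(U(-2) - 1*(-174)) = -134363 - (16 + (-2 - 1*(-174))**2 - 247*(-2 - 1*(-174))) = -134363 - (16 + (-2 + 174)**2 - 247*(-2 + 174)) = -134363 - (16 + 172**2 - 247*172) = -134363 - (16 + 29584 - 42484) = -134363 - 1*(-12884) = -134363 + 12884 = -121479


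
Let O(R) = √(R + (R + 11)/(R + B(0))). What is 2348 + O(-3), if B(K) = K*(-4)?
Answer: 2348 + I*√51/3 ≈ 2348.0 + 2.3805*I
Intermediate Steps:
B(K) = -4*K
O(R) = √(R + (11 + R)/R) (O(R) = √(R + (R + 11)/(R - 4*0)) = √(R + (11 + R)/(R + 0)) = √(R + (11 + R)/R))
2348 + O(-3) = 2348 + √(1 - 3 + 11/(-3)) = 2348 + √(1 - 3 + 11*(-⅓)) = 2348 + √(1 - 3 - 11/3) = 2348 + √(-17/3) = 2348 + I*√51/3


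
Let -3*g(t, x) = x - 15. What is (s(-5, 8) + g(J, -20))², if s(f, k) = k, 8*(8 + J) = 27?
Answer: 3481/9 ≈ 386.78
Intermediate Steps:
J = -37/8 (J = -8 + (⅛)*27 = -8 + 27/8 = -37/8 ≈ -4.6250)
g(t, x) = 5 - x/3 (g(t, x) = -(x - 15)/3 = -(-15 + x)/3 = 5 - x/3)
(s(-5, 8) + g(J, -20))² = (8 + (5 - ⅓*(-20)))² = (8 + (5 + 20/3))² = (8 + 35/3)² = (59/3)² = 3481/9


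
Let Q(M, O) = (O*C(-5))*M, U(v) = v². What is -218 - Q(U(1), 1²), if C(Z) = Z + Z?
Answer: -208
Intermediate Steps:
C(Z) = 2*Z
Q(M, O) = -10*M*O (Q(M, O) = (O*(2*(-5)))*M = (O*(-10))*M = (-10*O)*M = -10*M*O)
-218 - Q(U(1), 1²) = -218 - (-10)*1²*1² = -218 - (-10) = -218 - 1*(-10) = -218 + 10 = -208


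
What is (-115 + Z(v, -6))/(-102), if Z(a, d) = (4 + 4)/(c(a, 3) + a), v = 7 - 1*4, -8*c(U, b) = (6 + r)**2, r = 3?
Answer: 6619/5814 ≈ 1.1385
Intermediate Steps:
c(U, b) = -81/8 (c(U, b) = -(6 + 3)**2/8 = -1/8*9**2 = -1/8*81 = -81/8)
v = 3 (v = 7 - 4 = 3)
Z(a, d) = 8/(-81/8 + a) (Z(a, d) = (4 + 4)/(-81/8 + a) = 8/(-81/8 + a))
(-115 + Z(v, -6))/(-102) = (-115 + 64/(-81 + 8*3))/(-102) = -(-115 + 64/(-81 + 24))/102 = -(-115 + 64/(-57))/102 = -(-115 + 64*(-1/57))/102 = -(-115 - 64/57)/102 = -1/102*(-6619/57) = 6619/5814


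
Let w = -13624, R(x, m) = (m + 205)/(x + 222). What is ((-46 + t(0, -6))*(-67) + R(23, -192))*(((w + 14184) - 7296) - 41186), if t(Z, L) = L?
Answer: -834813954/5 ≈ -1.6696e+8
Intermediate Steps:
R(x, m) = (205 + m)/(222 + x)
((-46 + t(0, -6))*(-67) + R(23, -192))*(((w + 14184) - 7296) - 41186) = ((-46 - 6)*(-67) + (205 - 192)/(222 + 23))*(((-13624 + 14184) - 7296) - 41186) = (-52*(-67) + 13/245)*((560 - 7296) - 41186) = (3484 + (1/245)*13)*(-6736 - 41186) = (3484 + 13/245)*(-47922) = (853593/245)*(-47922) = -834813954/5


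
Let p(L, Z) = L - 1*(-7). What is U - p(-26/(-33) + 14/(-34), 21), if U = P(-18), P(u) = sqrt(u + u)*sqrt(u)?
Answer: -4138/561 - 18*sqrt(2) ≈ -32.832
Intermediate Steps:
P(u) = u*sqrt(2) (P(u) = sqrt(2*u)*sqrt(u) = (sqrt(2)*sqrt(u))*sqrt(u) = u*sqrt(2))
U = -18*sqrt(2) ≈ -25.456
p(L, Z) = 7 + L (p(L, Z) = L + 7 = 7 + L)
U - p(-26/(-33) + 14/(-34), 21) = -18*sqrt(2) - (7 + (-26/(-33) + 14/(-34))) = -18*sqrt(2) - (7 + (-26*(-1/33) + 14*(-1/34))) = -18*sqrt(2) - (7 + (26/33 - 7/17)) = -18*sqrt(2) - (7 + 211/561) = -18*sqrt(2) - 1*4138/561 = -18*sqrt(2) - 4138/561 = -4138/561 - 18*sqrt(2)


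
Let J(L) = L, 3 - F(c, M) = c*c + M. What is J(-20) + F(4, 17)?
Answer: -50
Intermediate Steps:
F(c, M) = 3 - M - c² (F(c, M) = 3 - (c*c + M) = 3 - (c² + M) = 3 - (M + c²) = 3 + (-M - c²) = 3 - M - c²)
J(-20) + F(4, 17) = -20 + (3 - 1*17 - 1*4²) = -20 + (3 - 17 - 1*16) = -20 + (3 - 17 - 16) = -20 - 30 = -50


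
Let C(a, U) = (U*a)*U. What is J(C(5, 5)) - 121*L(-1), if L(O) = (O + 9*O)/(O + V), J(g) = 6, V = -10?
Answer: -104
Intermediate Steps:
C(a, U) = a*U**2
L(O) = 10*O/(-10 + O) (L(O) = (O + 9*O)/(O - 10) = (10*O)/(-10 + O) = 10*O/(-10 + O))
J(C(5, 5)) - 121*L(-1) = 6 - 1210*(-1)/(-10 - 1) = 6 - 1210*(-1)/(-11) = 6 - 1210*(-1)*(-1)/11 = 6 - 121*10/11 = 6 - 110 = -104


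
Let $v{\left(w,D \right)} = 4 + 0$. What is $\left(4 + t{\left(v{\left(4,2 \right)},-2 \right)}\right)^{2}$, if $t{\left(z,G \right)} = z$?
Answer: $64$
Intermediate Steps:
$v{\left(w,D \right)} = 4$
$\left(4 + t{\left(v{\left(4,2 \right)},-2 \right)}\right)^{2} = \left(4 + 4\right)^{2} = 8^{2} = 64$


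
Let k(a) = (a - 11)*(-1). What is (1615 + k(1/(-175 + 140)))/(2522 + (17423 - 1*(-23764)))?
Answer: 56911/1529815 ≈ 0.037201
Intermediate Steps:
k(a) = 11 - a (k(a) = (-11 + a)*(-1) = 11 - a)
(1615 + k(1/(-175 + 140)))/(2522 + (17423 - 1*(-23764))) = (1615 + (11 - 1/(-175 + 140)))/(2522 + (17423 - 1*(-23764))) = (1615 + (11 - 1/(-35)))/(2522 + (17423 + 23764)) = (1615 + (11 - 1*(-1/35)))/(2522 + 41187) = (1615 + (11 + 1/35))/43709 = (1615 + 386/35)*(1/43709) = (56911/35)*(1/43709) = 56911/1529815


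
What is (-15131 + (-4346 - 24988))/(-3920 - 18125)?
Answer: 8893/4409 ≈ 2.0170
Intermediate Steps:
(-15131 + (-4346 - 24988))/(-3920 - 18125) = (-15131 - 29334)/(-22045) = -44465*(-1/22045) = 8893/4409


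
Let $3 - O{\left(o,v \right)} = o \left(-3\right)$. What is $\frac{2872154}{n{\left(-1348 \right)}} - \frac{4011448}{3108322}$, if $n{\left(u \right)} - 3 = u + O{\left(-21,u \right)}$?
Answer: $- \frac{638086825002}{311942315} \approx -2045.5$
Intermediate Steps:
$O{\left(o,v \right)} = 3 + 3 o$ ($O{\left(o,v \right)} = 3 - o \left(-3\right) = 3 - - 3 o = 3 + 3 o$)
$n{\left(u \right)} = -57 + u$ ($n{\left(u \right)} = 3 + \left(u + \left(3 + 3 \left(-21\right)\right)\right) = 3 + \left(u + \left(3 - 63\right)\right) = 3 + \left(u - 60\right) = 3 + \left(-60 + u\right) = -57 + u$)
$\frac{2872154}{n{\left(-1348 \right)}} - \frac{4011448}{3108322} = \frac{2872154}{-57 - 1348} - \frac{4011448}{3108322} = \frac{2872154}{-1405} - \frac{286532}{222023} = 2872154 \left(- \frac{1}{1405}\right) - \frac{286532}{222023} = - \frac{2872154}{1405} - \frac{286532}{222023} = - \frac{638086825002}{311942315}$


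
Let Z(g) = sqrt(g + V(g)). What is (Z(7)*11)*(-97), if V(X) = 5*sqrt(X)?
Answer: -1067*sqrt(7 + 5*sqrt(7)) ≈ -4799.0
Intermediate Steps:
Z(g) = sqrt(g + 5*sqrt(g))
(Z(7)*11)*(-97) = (sqrt(7 + 5*sqrt(7))*11)*(-97) = (11*sqrt(7 + 5*sqrt(7)))*(-97) = -1067*sqrt(7 + 5*sqrt(7))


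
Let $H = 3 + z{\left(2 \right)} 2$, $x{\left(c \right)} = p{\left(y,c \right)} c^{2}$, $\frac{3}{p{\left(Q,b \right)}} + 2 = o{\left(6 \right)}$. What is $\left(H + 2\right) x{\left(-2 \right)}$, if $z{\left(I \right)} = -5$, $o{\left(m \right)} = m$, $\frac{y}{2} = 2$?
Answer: $-15$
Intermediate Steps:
$y = 4$ ($y = 2 \cdot 2 = 4$)
$p{\left(Q,b \right)} = \frac{3}{4}$ ($p{\left(Q,b \right)} = \frac{3}{-2 + 6} = \frac{3}{4}$)
$x{\left(c \right)} = \frac{3 c^{2}}{4}$
$H = -7$ ($H = 3 - 10 = -7$)
$\left(H + 2\right) x{\left(-2 \right)} = \left(-7 + 2\right) \frac{3 \left(-2\right)^{2}}{4} = - 5 \cdot \frac{3}{4} \cdot 4 = \left(-5\right) 3 = -15$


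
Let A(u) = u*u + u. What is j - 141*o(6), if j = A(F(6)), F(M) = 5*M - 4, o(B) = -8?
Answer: 1830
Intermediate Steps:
F(M) = -4 + 5*M
A(u) = u + u² (A(u) = u² + u = u + u²)
j = 702 (j = (-4 + 5*6)*(1 + (-4 + 5*6)) = (-4 + 30)*(1 + (-4 + 30)) = 26*(1 + 26) = 26*27 = 702)
j - 141*o(6) = 702 - 141*(-8) = 702 + 1128 = 1830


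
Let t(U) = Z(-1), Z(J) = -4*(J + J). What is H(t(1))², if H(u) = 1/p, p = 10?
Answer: 1/100 ≈ 0.010000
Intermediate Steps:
Z(J) = -8*J
t(U) = 8 (t(U) = -8*(-1) = 8)
H(u) = ⅒ (H(u) = 1/10 = ⅒)
H(t(1))² = (⅒)² = 1/100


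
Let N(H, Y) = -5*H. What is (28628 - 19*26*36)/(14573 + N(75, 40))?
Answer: 5422/7099 ≈ 0.76377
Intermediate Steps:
(28628 - 19*26*36)/(14573 + N(75, 40)) = (28628 - 19*26*36)/(14573 - 5*75) = (28628 - 494*36)/(14573 - 375) = (28628 - 17784)/14198 = 10844*(1/14198) = 5422/7099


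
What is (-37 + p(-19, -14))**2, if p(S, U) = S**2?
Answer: 104976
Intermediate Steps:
(-37 + p(-19, -14))**2 = (-37 + (-19)**2)**2 = (-37 + 361)**2 = 324**2 = 104976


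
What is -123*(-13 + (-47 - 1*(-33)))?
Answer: 3321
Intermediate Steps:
-123*(-13 + (-47 - 1*(-33))) = -123*(-13 + (-47 + 33)) = -123*(-13 - 14) = -123*(-27) = 3321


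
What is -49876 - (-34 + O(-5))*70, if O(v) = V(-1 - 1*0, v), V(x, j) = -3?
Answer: -47286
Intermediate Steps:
O(v) = -3
-49876 - (-34 + O(-5))*70 = -49876 - (-34 - 3)*70 = -49876 - (-37)*70 = -49876 - 1*(-2590) = -49876 + 2590 = -47286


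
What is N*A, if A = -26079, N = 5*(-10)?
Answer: 1303950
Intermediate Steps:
N = -50
N*A = -50*(-26079) = 1303950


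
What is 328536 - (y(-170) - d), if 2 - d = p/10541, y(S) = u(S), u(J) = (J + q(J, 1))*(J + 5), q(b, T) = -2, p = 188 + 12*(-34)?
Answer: 3163965698/10541 ≈ 3.0016e+5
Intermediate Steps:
p = -220 (p = 188 - 408 = -220)
u(J) = (-2 + J)*(5 + J) (u(J) = (J - 2)*(J + 5) = (-2 + J)*(5 + J))
y(S) = -10 + S² + 3*S
d = 21302/10541 (d = 2 - (-220)/10541 = 2 - 1*(-220/10541) = 2 + 220/10541 = 21302/10541 ≈ 2.0209)
328536 - (y(-170) - d) = 328536 - ((-10 + (-170)² + 3*(-170)) - 1*21302/10541) = 328536 - ((-10 + 28900 - 510) - 21302/10541) = 328536 - (28380 - 21302/10541) = 328536 - 1*299132278/10541 = 328536 - 299132278/10541 = 3163965698/10541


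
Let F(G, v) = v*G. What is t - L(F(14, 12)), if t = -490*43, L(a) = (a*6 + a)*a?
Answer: -218638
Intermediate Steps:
F(G, v) = G*v
L(a) = 7*a² (L(a) = (6*a + a)*a = (7*a)*a = 7*a²)
t = -21070
t - L(F(14, 12)) = -21070 - 7*(14*12)² = -21070 - 7*168² = -21070 - 7*28224 = -21070 - 1*197568 = -21070 - 197568 = -218638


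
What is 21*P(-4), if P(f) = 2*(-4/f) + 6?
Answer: 168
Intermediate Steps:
P(f) = 6 - 8/f (P(f) = -8/f + 6 = 6 - 8/f)
21*P(-4) = 21*(6 - 8/(-4)) = 21*(6 - 8*(-¼)) = 21*(6 + 2) = 21*8 = 168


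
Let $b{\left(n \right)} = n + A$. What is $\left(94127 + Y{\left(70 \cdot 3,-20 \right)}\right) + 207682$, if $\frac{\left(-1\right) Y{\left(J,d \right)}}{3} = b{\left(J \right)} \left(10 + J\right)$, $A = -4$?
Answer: $165849$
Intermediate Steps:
$b{\left(n \right)} = -4 + n$ ($b{\left(n \right)} = n - 4 = -4 + n$)
$Y{\left(J,d \right)} = - 3 \left(-4 + J\right) \left(10 + J\right)$
$\left(94127 + Y{\left(70 \cdot 3,-20 \right)}\right) + 207682 = \left(94127 - 3 \left(-4 + 70 \cdot 3\right) \left(10 + 70 \cdot 3\right)\right) + 207682 = \left(94127 - 3 \left(-4 + 210\right) \left(10 + 210\right)\right) + 207682 = \left(94127 - 618 \cdot 220\right) + 207682 = \left(94127 - 135960\right) + 207682 = -41833 + 207682 = 165849$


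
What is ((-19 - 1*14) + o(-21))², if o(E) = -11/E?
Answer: 465124/441 ≈ 1054.7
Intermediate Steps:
((-19 - 1*14) + o(-21))² = ((-19 - 1*14) - 11/(-21))² = ((-19 - 14) - 11*(-1/21))² = (-33 + 11/21)² = (-682/21)² = 465124/441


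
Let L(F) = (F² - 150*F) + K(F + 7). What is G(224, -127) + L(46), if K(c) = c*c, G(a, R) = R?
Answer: -2102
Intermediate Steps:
K(c) = c²
L(F) = F² + (7 + F)² - 150*F (L(F) = (F² - 150*F) + (F + 7)² = (F² - 150*F) + (7 + F)² = F² + (7 + F)² - 150*F)
G(224, -127) + L(46) = -127 + (49 - 136*46 + 2*46²) = -127 + (49 - 6256 + 2*2116) = -127 + (49 - 6256 + 4232) = -127 - 1975 = -2102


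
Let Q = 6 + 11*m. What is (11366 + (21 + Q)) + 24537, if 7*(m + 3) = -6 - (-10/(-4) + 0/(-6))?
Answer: 502371/14 ≈ 35884.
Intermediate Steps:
m = -59/14 (m = -3 + (-6 - (-10/(-4) + 0/(-6)))/7 = -3 + (-6 - (-10*(-1/4) + 0*(-1/6)))/7 = -3 + (-6 - (5/2 + 0))/7 = -3 + (-6 - 1*5/2)/7 = -3 + (-6 - 5/2)/7 = -3 + (1/7)*(-17/2) = -3 - 17/14 = -59/14 ≈ -4.2143)
Q = -565/14 (Q = 6 + 11*(-59/14) = 6 - 649/14 = -565/14 ≈ -40.357)
(11366 + (21 + Q)) + 24537 = (11366 + (21 - 565/14)) + 24537 = (11366 - 271/14) + 24537 = 158853/14 + 24537 = 502371/14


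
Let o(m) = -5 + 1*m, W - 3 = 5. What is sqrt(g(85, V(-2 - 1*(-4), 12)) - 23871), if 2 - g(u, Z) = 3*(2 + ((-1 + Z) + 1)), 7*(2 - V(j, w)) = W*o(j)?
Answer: I*sqrt(1170673)/7 ≈ 154.57*I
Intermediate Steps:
W = 8 (W = 3 + 5 = 8)
o(m) = -5 + m
V(j, w) = 54/7 - 8*j/7 (V(j, w) = 2 - 8*(-5 + j)/7 = 2 - (-40 + 8*j)/7 = 2 + (40/7 - 8*j/7) = 54/7 - 8*j/7)
g(u, Z) = -4 - 3*Z (g(u, Z) = 2 - 3*(2 + ((-1 + Z) + 1)) = 2 - 3*(2 + Z) = 2 - (6 + 3*Z) = 2 + (-6 - 3*Z) = -4 - 3*Z)
sqrt(g(85, V(-2 - 1*(-4), 12)) - 23871) = sqrt((-4 - 3*(54/7 - 8*(-2 - 1*(-4))/7)) - 23871) = sqrt((-4 - 3*(54/7 - 8*(-2 + 4)/7)) - 23871) = sqrt((-4 - 3*(54/7 - 8/7*2)) - 23871) = sqrt((-4 - 3*(54/7 - 16/7)) - 23871) = sqrt((-4 - 3*38/7) - 23871) = sqrt((-4 - 114/7) - 23871) = sqrt(-142/7 - 23871) = sqrt(-167239/7) = I*sqrt(1170673)/7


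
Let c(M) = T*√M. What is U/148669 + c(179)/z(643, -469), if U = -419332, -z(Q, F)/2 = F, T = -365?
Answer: -419332/148669 - 365*√179/938 ≈ -8.0267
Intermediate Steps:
z(Q, F) = -2*F
c(M) = -365*√M
U/148669 + c(179)/z(643, -469) = -419332/148669 + (-365*√179)/((-2*(-469))) = -419332*1/148669 - 365*√179/938 = -419332/148669 - 365*√179*(1/938) = -419332/148669 - 365*√179/938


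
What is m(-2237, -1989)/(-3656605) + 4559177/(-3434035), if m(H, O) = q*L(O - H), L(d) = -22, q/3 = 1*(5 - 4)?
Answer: -22994321059/17319875243 ≈ -1.3276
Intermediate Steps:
q = 3 (q = 3*(1*(5 - 4)) = 3*(1*1) = 3*1 = 3)
m(H, O) = -66 (m(H, O) = 3*(-22) = -66)
m(-2237, -1989)/(-3656605) + 4559177/(-3434035) = -66/(-3656605) + 4559177/(-3434035) = -66*(-1/3656605) + 4559177*(-1/3434035) = 66/3656605 - 157213/118415 = -22994321059/17319875243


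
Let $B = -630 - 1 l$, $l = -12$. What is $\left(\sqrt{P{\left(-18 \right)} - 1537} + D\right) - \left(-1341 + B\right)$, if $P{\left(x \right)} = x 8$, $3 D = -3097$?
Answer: $\frac{2780}{3} + 41 i \approx 926.67 + 41.0 i$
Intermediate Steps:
$D = - \frac{3097}{3}$ ($D = \frac{1}{3} \left(-3097\right) = - \frac{3097}{3} \approx -1032.3$)
$P{\left(x \right)} = 8 x$
$B = -618$ ($B = -630 - 1 \left(-12\right) = -630 - -12 = -630 + 12 = -618$)
$\left(\sqrt{P{\left(-18 \right)} - 1537} + D\right) - \left(-1341 + B\right) = \left(\sqrt{8 \left(-18\right) - 1537} - \frac{3097}{3}\right) + \left(1341 - -618\right) = \left(\sqrt{-144 - 1537} - \frac{3097}{3}\right) + \left(1341 + 618\right) = \left(\sqrt{-1681} - \frac{3097}{3}\right) + 1959 = \left(41 i - \frac{3097}{3}\right) + 1959 = \left(- \frac{3097}{3} + 41 i\right) + 1959 = \frac{2780}{3} + 41 i$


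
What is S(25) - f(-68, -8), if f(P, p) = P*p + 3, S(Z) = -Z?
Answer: -572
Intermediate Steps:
f(P, p) = 3 + P*p
S(25) - f(-68, -8) = -1*25 - (3 - 68*(-8)) = -25 - (3 + 544) = -25 - 1*547 = -25 - 547 = -572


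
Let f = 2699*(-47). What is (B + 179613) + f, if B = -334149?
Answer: -281389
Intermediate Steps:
f = -126853
(B + 179613) + f = (-334149 + 179613) - 126853 = -154536 - 126853 = -281389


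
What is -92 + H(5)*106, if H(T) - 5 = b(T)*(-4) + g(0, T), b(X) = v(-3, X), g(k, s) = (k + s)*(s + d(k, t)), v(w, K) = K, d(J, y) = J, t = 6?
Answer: 968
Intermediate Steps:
g(k, s) = (k + s)**2 (g(k, s) = (k + s)*(s + k) = (k + s)*(k + s) = (k + s)**2)
b(X) = X
H(T) = 5 + T**2 - 4*T (H(T) = 5 + (T*(-4) + (0**2 + T**2 + 2*0*T)) = 5 + (-4*T + (0 + T**2 + 0)) = 5 + (-4*T + T**2) = 5 + (T**2 - 4*T) = 5 + T**2 - 4*T)
-92 + H(5)*106 = -92 + (5 + 5**2 - 4*5)*106 = -92 + (5 + 25 - 20)*106 = -92 + 10*106 = -92 + 1060 = 968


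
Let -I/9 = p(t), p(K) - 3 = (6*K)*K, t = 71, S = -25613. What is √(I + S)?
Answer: I*√297854 ≈ 545.76*I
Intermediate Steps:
p(K) = 3 + 6*K² (p(K) = 3 + (6*K)*K = 3 + 6*K²)
I = -272241 (I = -9*(3 + 6*71²) = -9*(3 + 6*5041) = -9*(3 + 30246) = -9*30249 = -272241)
√(I + S) = √(-272241 - 25613) = √(-297854) = I*√297854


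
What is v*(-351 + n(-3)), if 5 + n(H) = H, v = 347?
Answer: -124573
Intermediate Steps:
n(H) = -5 + H
v*(-351 + n(-3)) = 347*(-351 + (-5 - 3)) = 347*(-351 - 8) = 347*(-359) = -124573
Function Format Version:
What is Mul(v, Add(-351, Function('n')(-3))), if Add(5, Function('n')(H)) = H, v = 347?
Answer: -124573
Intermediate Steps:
Function('n')(H) = Add(-5, H)
Mul(v, Add(-351, Function('n')(-3))) = Mul(347, Add(-351, Add(-5, -3))) = Mul(347, Add(-351, -8)) = Mul(347, -359) = -124573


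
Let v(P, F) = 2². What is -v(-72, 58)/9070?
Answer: -2/4535 ≈ -0.00044101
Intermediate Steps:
v(P, F) = 4
-v(-72, 58)/9070 = -4/9070 = -1*2/4535 = -2/4535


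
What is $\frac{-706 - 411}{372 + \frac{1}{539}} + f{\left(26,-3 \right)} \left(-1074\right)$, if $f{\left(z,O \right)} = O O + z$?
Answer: $- \frac{7537735373}{200509} \approx -37593.0$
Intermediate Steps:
$f{\left(z,O \right)} = z + O^{2}$ ($f{\left(z,O \right)} = O^{2} + z = z + O^{2}$)
$\frac{-706 - 411}{372 + \frac{1}{539}} + f{\left(26,-3 \right)} \left(-1074\right) = \frac{-706 - 411}{372 + \frac{1}{539}} + \left(26 + \left(-3\right)^{2}\right) \left(-1074\right) = - \frac{1117}{372 + \frac{1}{539}} + \left(26 + 9\right) \left(-1074\right) = - \frac{1117}{\frac{200509}{539}} + 35 \left(-1074\right) = \left(-1117\right) \frac{539}{200509} - 37590 = - \frac{602063}{200509} - 37590 = - \frac{7537735373}{200509}$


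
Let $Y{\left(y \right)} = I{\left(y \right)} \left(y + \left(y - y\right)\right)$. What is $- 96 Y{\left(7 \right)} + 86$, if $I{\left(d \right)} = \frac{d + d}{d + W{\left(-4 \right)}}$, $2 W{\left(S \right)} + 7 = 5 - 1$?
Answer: $- \frac{17870}{11} \approx -1624.5$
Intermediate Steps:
$W{\left(S \right)} = - \frac{3}{2}$ ($W{\left(S \right)} = - \frac{7}{2} + \frac{5 - 1}{2} = - \frac{7}{2} + \frac{1}{2} \cdot 4 = - \frac{7}{2} + 2 = - \frac{3}{2}$)
$I{\left(d \right)} = \frac{2 d}{- \frac{3}{2} + d}$ ($I{\left(d \right)} = \frac{d + d}{d - \frac{3}{2}} = \frac{2 d}{- \frac{3}{2} + d}$)
$Y{\left(y \right)} = \frac{4 y^{2}}{-3 + 2 y}$ ($Y{\left(y \right)} = \frac{4 y}{-3 + 2 y} \left(y + \left(y - y\right)\right) = \frac{4 y}{-3 + 2 y} \left(y + 0\right) = \frac{4 y}{-3 + 2 y} y = \frac{4 y^{2}}{-3 + 2 y}$)
$- 96 Y{\left(7 \right)} + 86 = - 96 \frac{4 \cdot 7^{2}}{-3 + 2 \cdot 7} + 86 = - 96 \cdot 4 \cdot 49 \frac{1}{-3 + 14} + 86 = - 96 \cdot 4 \cdot 49 \cdot \frac{1}{11} + 86 = \left(-96\right) \frac{196}{11} + 86 = - \frac{18816}{11} + 86 = - \frac{17870}{11}$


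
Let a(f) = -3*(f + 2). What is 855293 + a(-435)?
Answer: 856592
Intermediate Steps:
a(f) = -6 - 3*f (a(f) = -3*(2 + f) = -6 - 3*f)
855293 + a(-435) = 855293 + (-6 - 3*(-435)) = 855293 + (-6 + 1305) = 855293 + 1299 = 856592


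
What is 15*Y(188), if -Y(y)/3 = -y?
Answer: 8460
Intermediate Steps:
Y(y) = 3*y (Y(y) = -(-3)*y = 3*y)
15*Y(188) = 15*(3*188) = 15*564 = 8460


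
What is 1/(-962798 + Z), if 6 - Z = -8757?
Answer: -1/954035 ≈ -1.0482e-6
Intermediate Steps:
Z = 8763 (Z = 6 - 1*(-8757) = 6 + 8757 = 8763)
1/(-962798 + Z) = 1/(-962798 + 8763) = 1/(-954035) = -1/954035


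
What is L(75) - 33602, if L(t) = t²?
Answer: -27977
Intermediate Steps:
L(75) - 33602 = 75² - 33602 = 5625 - 33602 = -27977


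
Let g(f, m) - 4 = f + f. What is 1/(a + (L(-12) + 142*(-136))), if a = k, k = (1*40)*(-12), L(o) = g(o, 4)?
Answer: -1/19812 ≈ -5.0474e-5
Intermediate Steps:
g(f, m) = 4 + 2*f (g(f, m) = 4 + (f + f) = 4 + 2*f)
L(o) = 4 + 2*o
k = -480 (k = 40*(-12) = -480)
a = -480
1/(a + (L(-12) + 142*(-136))) = 1/(-480 + ((4 + 2*(-12)) + 142*(-136))) = 1/(-480 + ((4 - 24) - 19312)) = 1/(-480 + (-20 - 19312)) = 1/(-480 - 19332) = 1/(-19812) = -1/19812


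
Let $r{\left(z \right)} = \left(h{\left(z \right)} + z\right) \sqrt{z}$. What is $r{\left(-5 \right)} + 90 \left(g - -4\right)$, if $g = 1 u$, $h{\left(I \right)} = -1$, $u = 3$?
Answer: $630 - 6 i \sqrt{5} \approx 630.0 - 13.416 i$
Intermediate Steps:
$g = 3$ ($g = 1 \cdot 3 = 3$)
$r{\left(z \right)} = \sqrt{z} \left(-1 + z\right)$ ($r{\left(z \right)} = \left(-1 + z\right) \sqrt{z} = \sqrt{z} \left(-1 + z\right)$)
$r{\left(-5 \right)} + 90 \left(g - -4\right) = \sqrt{-5} \left(-1 - 5\right) + 90 \left(3 - -4\right) = i \sqrt{5} \left(-6\right) + 90 \left(3 + 4\right) = - 6 i \sqrt{5} + 90 \cdot 7 = - 6 i \sqrt{5} + 630 = 630 - 6 i \sqrt{5}$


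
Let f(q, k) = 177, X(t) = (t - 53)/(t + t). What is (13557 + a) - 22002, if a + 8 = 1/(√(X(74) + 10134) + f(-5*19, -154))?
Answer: -8838557957/1045613 - 2*√55494561/3136839 ≈ -8453.0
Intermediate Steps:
X(t) = (-53 + t)/(2*t) (X(t) = (-53 + t)/((2*t)) = (-53 + t)*(1/(2*t)) = (-53 + t)/(2*t))
a = -8 + 1/(177 + √55494561/74) (a = -8 + 1/(√((½)*(-53 + 74)/74 + 10134) + 177) = -8 + 1/(√((½)*(1/74)*21 + 10134) + 177) = -8 + 1/(√(21/148 + 10134) + 177) = -8 + 1/(√(1499853/148) + 177) = -8 + 1/(√55494561/74 + 177) = -8 + 1/(177 + √55494561/74) ≈ -7.9964)
(13557 + a) - 22002 = (13557 + (-8356172/1045613 - 2*√55494561/3136839)) - 22002 = (14167019269/1045613 - 2*√55494561/3136839) - 22002 = -8838557957/1045613 - 2*√55494561/3136839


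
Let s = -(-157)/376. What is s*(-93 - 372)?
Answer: -73005/376 ≈ -194.16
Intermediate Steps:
s = 157/376 (s = -(-157)/376 = -1*(-157/376) = 157/376 ≈ 0.41755)
s*(-93 - 372) = 157*(-93 - 372)/376 = (157/376)*(-465) = -73005/376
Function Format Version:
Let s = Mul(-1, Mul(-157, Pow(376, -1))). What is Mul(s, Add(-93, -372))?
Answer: Rational(-73005, 376) ≈ -194.16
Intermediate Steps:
s = Rational(157, 376) (s = Mul(-1, Mul(-157, Rational(1, 376))) = Mul(-1, Rational(-157, 376)) = Rational(157, 376) ≈ 0.41755)
Mul(s, Add(-93, -372)) = Mul(Rational(157, 376), Add(-93, -372)) = Mul(Rational(157, 376), -465) = Rational(-73005, 376)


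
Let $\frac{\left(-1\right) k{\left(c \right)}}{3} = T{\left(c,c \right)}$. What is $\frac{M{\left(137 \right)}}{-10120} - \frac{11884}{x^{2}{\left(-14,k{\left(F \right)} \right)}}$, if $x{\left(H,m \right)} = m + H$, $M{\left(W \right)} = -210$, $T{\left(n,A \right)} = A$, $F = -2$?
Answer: $- \frac{751579}{4048} \approx -185.67$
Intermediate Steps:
$k{\left(c \right)} = - 3 c$
$x{\left(H,m \right)} = H + m$
$\frac{M{\left(137 \right)}}{-10120} - \frac{11884}{x^{2}{\left(-14,k{\left(F \right)} \right)}} = - \frac{210}{-10120} - \frac{11884}{\left(-14 - -6\right)^{2}} = \left(-210\right) \left(- \frac{1}{10120}\right) - \frac{11884}{\left(-14 + 6\right)^{2}} = \frac{21}{1012} - \frac{11884}{\left(-8\right)^{2}} = \frac{21}{1012} - \frac{11884}{64} = \frac{21}{1012} - \frac{2971}{16} = - \frac{751579}{4048}$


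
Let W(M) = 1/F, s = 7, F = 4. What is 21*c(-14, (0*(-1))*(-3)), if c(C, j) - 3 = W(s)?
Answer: 273/4 ≈ 68.250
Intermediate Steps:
W(M) = ¼ (W(M) = 1/4 = ¼)
c(C, j) = 13/4 (c(C, j) = 3 + ¼ = 13/4)
21*c(-14, (0*(-1))*(-3)) = 21*(13/4) = 273/4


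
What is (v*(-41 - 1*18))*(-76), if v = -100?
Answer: -448400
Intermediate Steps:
(v*(-41 - 1*18))*(-76) = -100*(-41 - 1*18)*(-76) = -100*(-41 - 18)*(-76) = -100*(-59)*(-76) = 5900*(-76) = -448400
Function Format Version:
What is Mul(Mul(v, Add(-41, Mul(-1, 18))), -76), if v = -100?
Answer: -448400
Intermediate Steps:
Mul(Mul(v, Add(-41, Mul(-1, 18))), -76) = Mul(Mul(-100, Add(-41, Mul(-1, 18))), -76) = Mul(Mul(-100, Add(-41, -18)), -76) = Mul(Mul(-100, -59), -76) = Mul(5900, -76) = -448400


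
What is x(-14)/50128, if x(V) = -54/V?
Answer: 27/350896 ≈ 7.6946e-5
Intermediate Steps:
x(-14)/50128 = -54/(-14)/50128 = -54*(-1/14)*(1/50128) = (27/7)*(1/50128) = 27/350896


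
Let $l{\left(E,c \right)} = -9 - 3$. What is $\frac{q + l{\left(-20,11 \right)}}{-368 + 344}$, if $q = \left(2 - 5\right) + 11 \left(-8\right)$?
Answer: $\frac{103}{24} \approx 4.2917$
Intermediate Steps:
$l{\left(E,c \right)} = -12$
$q = -91$ ($q = -3 - 88 = -91$)
$\frac{q + l{\left(-20,11 \right)}}{-368 + 344} = \frac{-91 - 12}{-368 + 344} = - \frac{103}{-24} = \left(-103\right) \left(- \frac{1}{24}\right) = \frac{103}{24}$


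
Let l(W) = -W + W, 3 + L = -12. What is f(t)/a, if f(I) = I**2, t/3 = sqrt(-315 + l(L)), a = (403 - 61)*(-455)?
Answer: 9/494 ≈ 0.018219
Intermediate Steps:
L = -15 (L = -3 - 12 = -15)
l(W) = 0
a = -155610 (a = 342*(-455) = -155610)
t = 9*I*sqrt(35) (t = 3*sqrt(-315 + 0) = 3*sqrt(-315) = 3*(3*I*sqrt(35)) = 9*I*sqrt(35) ≈ 53.245*I)
f(t)/a = (9*I*sqrt(35))**2/(-155610) = -2835*(-1/155610) = 9/494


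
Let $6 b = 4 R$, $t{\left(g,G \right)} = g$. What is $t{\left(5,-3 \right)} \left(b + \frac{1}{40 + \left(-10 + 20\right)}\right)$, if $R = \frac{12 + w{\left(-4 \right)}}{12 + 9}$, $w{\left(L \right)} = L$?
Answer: $\frac{863}{630} \approx 1.3698$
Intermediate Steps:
$R = \frac{8}{21}$ ($R = \frac{12 - 4}{12 + 9} = \frac{8}{21} \approx 0.38095$)
$b = \frac{16}{63}$ ($b = \frac{4 \cdot \frac{8}{21}}{6} = \frac{1}{6} \cdot \frac{32}{21} = \frac{16}{63} \approx 0.25397$)
$t{\left(5,-3 \right)} \left(b + \frac{1}{40 + \left(-10 + 20\right)}\right) = 5 \left(\frac{16}{63} + \frac{1}{40 + \left(-10 + 20\right)}\right) = 5 \left(\frac{16}{63} + \frac{1}{40 + 10}\right) = 5 \left(\frac{16}{63} + \frac{1}{50}\right) = 5 \cdot \frac{863}{3150} = \frac{863}{630}$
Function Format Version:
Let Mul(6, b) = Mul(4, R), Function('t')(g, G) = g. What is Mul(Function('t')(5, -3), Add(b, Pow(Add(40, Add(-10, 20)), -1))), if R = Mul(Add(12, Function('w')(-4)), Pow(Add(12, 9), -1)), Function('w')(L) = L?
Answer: Rational(863, 630) ≈ 1.3698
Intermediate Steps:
R = Rational(8, 21) (R = Mul(Add(12, -4), Pow(Add(12, 9), -1)) = Mul(8, Pow(21, -1)) = Mul(8, Rational(1, 21)) = Rational(8, 21) ≈ 0.38095)
b = Rational(16, 63) (b = Mul(Rational(1, 6), Mul(4, Rational(8, 21))) = Mul(Rational(1, 6), Rational(32, 21)) = Rational(16, 63) ≈ 0.25397)
Mul(Function('t')(5, -3), Add(b, Pow(Add(40, Add(-10, 20)), -1))) = Mul(5, Add(Rational(16, 63), Pow(Add(40, Add(-10, 20)), -1))) = Mul(5, Add(Rational(16, 63), Pow(Add(40, 10), -1))) = Mul(5, Add(Rational(16, 63), Pow(50, -1))) = Mul(5, Add(Rational(16, 63), Rational(1, 50))) = Mul(5, Rational(863, 3150)) = Rational(863, 630)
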